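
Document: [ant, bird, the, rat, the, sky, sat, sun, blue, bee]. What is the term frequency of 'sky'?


Document has 10 words
Scanning for 'sky':
Found at positions: [5]
Count = 1

1


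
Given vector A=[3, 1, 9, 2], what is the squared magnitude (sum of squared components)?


|A|^2 = sum of squared components
A[0]^2 = 3^2 = 9
A[1]^2 = 1^2 = 1
A[2]^2 = 9^2 = 81
A[3]^2 = 2^2 = 4
Sum = 9 + 1 + 81 + 4 = 95

95


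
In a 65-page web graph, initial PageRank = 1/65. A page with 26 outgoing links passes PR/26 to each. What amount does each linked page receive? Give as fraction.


Initial PR = 1/65 = 1/65
Outlinks = 26
Contribution per link = PR / outlinks
= 1/65 / 26
= 1/1690

1/1690


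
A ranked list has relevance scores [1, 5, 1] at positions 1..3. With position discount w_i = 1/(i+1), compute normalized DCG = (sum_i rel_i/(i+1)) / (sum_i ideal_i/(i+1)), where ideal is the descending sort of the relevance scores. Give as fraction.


Position discount weights w_i = 1/(i+1) for i=1..3:
Weights = [1/2, 1/3, 1/4]
Actual relevance: [1, 5, 1]
DCG = 1/2 + 5/3 + 1/4 = 29/12
Ideal relevance (sorted desc): [5, 1, 1]
Ideal DCG = 5/2 + 1/3 + 1/4 = 37/12
nDCG = DCG / ideal_DCG = 29/12 / 37/12 = 29/37

29/37


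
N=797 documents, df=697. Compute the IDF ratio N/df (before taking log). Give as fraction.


IDF ratio = N / df
= 797 / 697
= 797/697

797/697


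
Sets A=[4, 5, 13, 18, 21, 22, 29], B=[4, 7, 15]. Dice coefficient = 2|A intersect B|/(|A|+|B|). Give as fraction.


A intersect B = [4]
|A intersect B| = 1
|A| = 7, |B| = 3
Dice = 2*1 / (7+3)
= 2 / 10 = 1/5

1/5


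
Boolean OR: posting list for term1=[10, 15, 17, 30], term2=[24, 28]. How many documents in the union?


Boolean OR: find union of posting lists
term1 docs: [10, 15, 17, 30]
term2 docs: [24, 28]
Union: [10, 15, 17, 24, 28, 30]
|union| = 6

6


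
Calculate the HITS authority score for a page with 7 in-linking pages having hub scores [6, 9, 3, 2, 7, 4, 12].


Authority = sum of hub scores of in-linkers
In-link 1: hub score = 6
In-link 2: hub score = 9
In-link 3: hub score = 3
In-link 4: hub score = 2
In-link 5: hub score = 7
In-link 6: hub score = 4
In-link 7: hub score = 12
Authority = 6 + 9 + 3 + 2 + 7 + 4 + 12 = 43

43


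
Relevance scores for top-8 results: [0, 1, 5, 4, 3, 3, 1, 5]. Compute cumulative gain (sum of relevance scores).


Cumulative Gain = sum of relevance scores
Position 1: rel=0, running sum=0
Position 2: rel=1, running sum=1
Position 3: rel=5, running sum=6
Position 4: rel=4, running sum=10
Position 5: rel=3, running sum=13
Position 6: rel=3, running sum=16
Position 7: rel=1, running sum=17
Position 8: rel=5, running sum=22
CG = 22

22


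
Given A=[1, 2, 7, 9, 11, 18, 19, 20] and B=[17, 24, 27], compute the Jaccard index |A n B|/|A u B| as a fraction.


A intersect B = []
|A intersect B| = 0
A union B = [1, 2, 7, 9, 11, 17, 18, 19, 20, 24, 27]
|A union B| = 11
Jaccard = 0/11 = 0

0


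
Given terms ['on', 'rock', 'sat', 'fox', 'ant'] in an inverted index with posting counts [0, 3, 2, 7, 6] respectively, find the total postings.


Summing posting list sizes:
'on': 0 postings
'rock': 3 postings
'sat': 2 postings
'fox': 7 postings
'ant': 6 postings
Total = 0 + 3 + 2 + 7 + 6 = 18

18


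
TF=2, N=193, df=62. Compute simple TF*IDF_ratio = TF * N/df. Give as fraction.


TF * (N/df)
= 2 * (193/62)
= 2 * 193/62
= 193/31

193/31


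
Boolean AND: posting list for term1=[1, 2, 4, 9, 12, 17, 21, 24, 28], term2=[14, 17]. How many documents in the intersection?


Boolean AND: find intersection of posting lists
term1 docs: [1, 2, 4, 9, 12, 17, 21, 24, 28]
term2 docs: [14, 17]
Intersection: [17]
|intersection| = 1

1


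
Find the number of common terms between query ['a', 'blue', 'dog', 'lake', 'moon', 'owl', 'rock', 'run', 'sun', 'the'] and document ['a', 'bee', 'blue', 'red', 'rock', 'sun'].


Query terms: ['a', 'blue', 'dog', 'lake', 'moon', 'owl', 'rock', 'run', 'sun', 'the']
Document terms: ['a', 'bee', 'blue', 'red', 'rock', 'sun']
Common terms: ['a', 'blue', 'rock', 'sun']
Overlap count = 4

4


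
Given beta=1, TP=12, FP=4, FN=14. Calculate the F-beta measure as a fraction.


P = TP/(TP+FP) = 12/16 = 3/4
R = TP/(TP+FN) = 12/26 = 6/13
beta^2 = 1^2 = 1
(1 + beta^2) = 2
Numerator = (1+beta^2)*P*R = 9/13
Denominator = beta^2*P + R = 3/4 + 6/13 = 63/52
F_beta = 4/7

4/7


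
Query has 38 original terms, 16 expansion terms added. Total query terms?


Original terms: 38
Expansion terms: 16
Total = 38 + 16 = 54

54


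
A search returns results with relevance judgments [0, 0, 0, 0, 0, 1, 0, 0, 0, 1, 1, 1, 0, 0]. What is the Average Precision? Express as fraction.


Computing P@k for each relevant position:
Position 1: not relevant
Position 2: not relevant
Position 3: not relevant
Position 4: not relevant
Position 5: not relevant
Position 6: relevant, P@6 = 1/6 = 1/6
Position 7: not relevant
Position 8: not relevant
Position 9: not relevant
Position 10: relevant, P@10 = 2/10 = 1/5
Position 11: relevant, P@11 = 3/11 = 3/11
Position 12: relevant, P@12 = 4/12 = 1/3
Position 13: not relevant
Position 14: not relevant
Sum of P@k = 1/6 + 1/5 + 3/11 + 1/3 = 107/110
AP = 107/110 / 4 = 107/440

107/440


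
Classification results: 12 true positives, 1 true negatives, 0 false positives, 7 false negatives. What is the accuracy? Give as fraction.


Accuracy = (TP + TN) / (TP + TN + FP + FN)
TP + TN = 12 + 1 = 13
Total = 12 + 1 + 0 + 7 = 20
Accuracy = 13 / 20 = 13/20

13/20


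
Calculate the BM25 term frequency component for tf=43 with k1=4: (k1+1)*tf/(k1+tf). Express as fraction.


BM25 TF component = (k1+1)*tf / (k1+tf)
k1 = 4, tf = 43
Numerator = (4+1)*43 = 215
Denominator = 4 + 43 = 47
= 215/47 = 215/47

215/47


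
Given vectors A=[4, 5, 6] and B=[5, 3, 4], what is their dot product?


Dot product = sum of element-wise products
A[0]*B[0] = 4*5 = 20
A[1]*B[1] = 5*3 = 15
A[2]*B[2] = 6*4 = 24
Sum = 20 + 15 + 24 = 59

59


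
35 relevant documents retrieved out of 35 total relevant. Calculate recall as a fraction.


Recall = retrieved_relevant / total_relevant
= 35 / 35
= 35 / (35 + 0)
= 1

1


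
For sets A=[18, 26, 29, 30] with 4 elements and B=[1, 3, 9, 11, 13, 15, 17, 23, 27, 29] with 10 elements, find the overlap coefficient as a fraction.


A intersect B = [29]
|A intersect B| = 1
min(|A|, |B|) = min(4, 10) = 4
Overlap = 1 / 4 = 1/4

1/4


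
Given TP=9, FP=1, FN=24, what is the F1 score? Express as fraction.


F1 = 2 * P * R / (P + R)
P = TP/(TP+FP) = 9/10 = 9/10
R = TP/(TP+FN) = 9/33 = 3/11
2 * P * R = 2 * 9/10 * 3/11 = 27/55
P + R = 9/10 + 3/11 = 129/110
F1 = 27/55 / 129/110 = 18/43

18/43


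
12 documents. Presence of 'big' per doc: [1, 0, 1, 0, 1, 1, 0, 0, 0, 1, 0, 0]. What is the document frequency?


Checking each document for 'big':
Doc 1: present
Doc 2: absent
Doc 3: present
Doc 4: absent
Doc 5: present
Doc 6: present
Doc 7: absent
Doc 8: absent
Doc 9: absent
Doc 10: present
Doc 11: absent
Doc 12: absent
df = sum of presences = 1 + 0 + 1 + 0 + 1 + 1 + 0 + 0 + 0 + 1 + 0 + 0 = 5

5


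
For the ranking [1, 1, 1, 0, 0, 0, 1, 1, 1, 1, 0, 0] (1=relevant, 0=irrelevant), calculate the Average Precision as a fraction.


Computing P@k for each relevant position:
Position 1: relevant, P@1 = 1/1 = 1
Position 2: relevant, P@2 = 2/2 = 1
Position 3: relevant, P@3 = 3/3 = 1
Position 4: not relevant
Position 5: not relevant
Position 6: not relevant
Position 7: relevant, P@7 = 4/7 = 4/7
Position 8: relevant, P@8 = 5/8 = 5/8
Position 9: relevant, P@9 = 6/9 = 2/3
Position 10: relevant, P@10 = 7/10 = 7/10
Position 11: not relevant
Position 12: not relevant
Sum of P@k = 1 + 1 + 1 + 4/7 + 5/8 + 2/3 + 7/10 = 4673/840
AP = 4673/840 / 7 = 4673/5880

4673/5880


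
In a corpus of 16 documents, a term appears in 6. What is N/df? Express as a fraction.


IDF ratio = N / df
= 16 / 6
= 8/3

8/3


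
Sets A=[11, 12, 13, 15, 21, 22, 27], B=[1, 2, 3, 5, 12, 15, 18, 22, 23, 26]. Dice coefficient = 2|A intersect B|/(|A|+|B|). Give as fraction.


A intersect B = [12, 15, 22]
|A intersect B| = 3
|A| = 7, |B| = 10
Dice = 2*3 / (7+10)
= 6 / 17 = 6/17

6/17


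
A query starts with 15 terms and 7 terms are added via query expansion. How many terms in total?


Original terms: 15
Expansion terms: 7
Total = 15 + 7 = 22

22


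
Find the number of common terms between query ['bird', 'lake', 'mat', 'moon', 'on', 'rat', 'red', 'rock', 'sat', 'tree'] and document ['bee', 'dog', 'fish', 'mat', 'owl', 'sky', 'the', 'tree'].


Query terms: ['bird', 'lake', 'mat', 'moon', 'on', 'rat', 'red', 'rock', 'sat', 'tree']
Document terms: ['bee', 'dog', 'fish', 'mat', 'owl', 'sky', 'the', 'tree']
Common terms: ['mat', 'tree']
Overlap count = 2

2


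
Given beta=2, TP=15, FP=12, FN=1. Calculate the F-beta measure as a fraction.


P = TP/(TP+FP) = 15/27 = 5/9
R = TP/(TP+FN) = 15/16 = 15/16
beta^2 = 2^2 = 4
(1 + beta^2) = 5
Numerator = (1+beta^2)*P*R = 125/48
Denominator = beta^2*P + R = 20/9 + 15/16 = 455/144
F_beta = 75/91

75/91


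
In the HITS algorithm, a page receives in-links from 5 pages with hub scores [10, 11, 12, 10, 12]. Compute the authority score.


Authority = sum of hub scores of in-linkers
In-link 1: hub score = 10
In-link 2: hub score = 11
In-link 3: hub score = 12
In-link 4: hub score = 10
In-link 5: hub score = 12
Authority = 10 + 11 + 12 + 10 + 12 = 55

55


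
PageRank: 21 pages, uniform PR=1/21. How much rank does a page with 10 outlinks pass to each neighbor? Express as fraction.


Initial PR = 1/21 = 1/21
Outlinks = 10
Contribution per link = PR / outlinks
= 1/21 / 10
= 1/210

1/210


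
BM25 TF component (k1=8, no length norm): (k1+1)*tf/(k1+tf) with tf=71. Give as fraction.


BM25 TF component = (k1+1)*tf / (k1+tf)
k1 = 8, tf = 71
Numerator = (8+1)*71 = 639
Denominator = 8 + 71 = 79
= 639/79 = 639/79

639/79


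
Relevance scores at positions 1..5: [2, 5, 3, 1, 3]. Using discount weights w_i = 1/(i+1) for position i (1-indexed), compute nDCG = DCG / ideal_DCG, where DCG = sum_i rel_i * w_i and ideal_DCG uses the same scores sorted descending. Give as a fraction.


Position discount weights w_i = 1/(i+1) for i=1..5:
Weights = [1/2, 1/3, 1/4, 1/5, 1/6]
Actual relevance: [2, 5, 3, 1, 3]
DCG = 2/2 + 5/3 + 3/4 + 1/5 + 3/6 = 247/60
Ideal relevance (sorted desc): [5, 3, 3, 2, 1]
Ideal DCG = 5/2 + 3/3 + 3/4 + 2/5 + 1/6 = 289/60
nDCG = DCG / ideal_DCG = 247/60 / 289/60 = 247/289

247/289


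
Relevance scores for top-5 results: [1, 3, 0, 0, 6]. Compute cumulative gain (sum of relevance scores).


Cumulative Gain = sum of relevance scores
Position 1: rel=1, running sum=1
Position 2: rel=3, running sum=4
Position 3: rel=0, running sum=4
Position 4: rel=0, running sum=4
Position 5: rel=6, running sum=10
CG = 10

10


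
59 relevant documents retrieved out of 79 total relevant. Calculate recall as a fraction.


Recall = retrieved_relevant / total_relevant
= 59 / 79
= 59 / (59 + 20)
= 59/79

59/79


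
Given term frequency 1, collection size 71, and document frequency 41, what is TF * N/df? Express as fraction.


TF * (N/df)
= 1 * (71/41)
= 1 * 71/41
= 71/41

71/41


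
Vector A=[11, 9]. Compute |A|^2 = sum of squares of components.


|A|^2 = sum of squared components
A[0]^2 = 11^2 = 121
A[1]^2 = 9^2 = 81
Sum = 121 + 81 = 202

202


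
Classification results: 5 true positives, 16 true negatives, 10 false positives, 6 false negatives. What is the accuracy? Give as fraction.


Accuracy = (TP + TN) / (TP + TN + FP + FN)
TP + TN = 5 + 16 = 21
Total = 5 + 16 + 10 + 6 = 37
Accuracy = 21 / 37 = 21/37

21/37


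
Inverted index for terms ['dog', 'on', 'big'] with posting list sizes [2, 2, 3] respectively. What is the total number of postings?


Summing posting list sizes:
'dog': 2 postings
'on': 2 postings
'big': 3 postings
Total = 2 + 2 + 3 = 7

7


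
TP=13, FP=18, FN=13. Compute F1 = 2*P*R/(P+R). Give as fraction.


F1 = 2 * P * R / (P + R)
P = TP/(TP+FP) = 13/31 = 13/31
R = TP/(TP+FN) = 13/26 = 1/2
2 * P * R = 2 * 13/31 * 1/2 = 13/31
P + R = 13/31 + 1/2 = 57/62
F1 = 13/31 / 57/62 = 26/57

26/57


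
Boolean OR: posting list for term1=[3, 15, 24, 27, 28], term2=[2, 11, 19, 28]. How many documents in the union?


Boolean OR: find union of posting lists
term1 docs: [3, 15, 24, 27, 28]
term2 docs: [2, 11, 19, 28]
Union: [2, 3, 11, 15, 19, 24, 27, 28]
|union| = 8

8


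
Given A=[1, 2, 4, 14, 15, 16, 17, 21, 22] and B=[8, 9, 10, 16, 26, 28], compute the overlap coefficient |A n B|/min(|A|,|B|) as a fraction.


A intersect B = [16]
|A intersect B| = 1
min(|A|, |B|) = min(9, 6) = 6
Overlap = 1 / 6 = 1/6

1/6


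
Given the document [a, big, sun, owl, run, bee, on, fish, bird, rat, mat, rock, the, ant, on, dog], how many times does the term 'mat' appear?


Document has 16 words
Scanning for 'mat':
Found at positions: [10]
Count = 1

1


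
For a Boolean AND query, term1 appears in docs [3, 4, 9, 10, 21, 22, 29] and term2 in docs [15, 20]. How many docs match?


Boolean AND: find intersection of posting lists
term1 docs: [3, 4, 9, 10, 21, 22, 29]
term2 docs: [15, 20]
Intersection: []
|intersection| = 0

0


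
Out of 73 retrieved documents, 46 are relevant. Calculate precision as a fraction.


Precision = relevant_retrieved / total_retrieved
= 46 / 73
= 46 / (46 + 27)
= 46/73

46/73


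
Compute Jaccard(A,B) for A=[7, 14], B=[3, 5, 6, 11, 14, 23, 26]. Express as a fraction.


A intersect B = [14]
|A intersect B| = 1
A union B = [3, 5, 6, 7, 11, 14, 23, 26]
|A union B| = 8
Jaccard = 1/8 = 1/8

1/8


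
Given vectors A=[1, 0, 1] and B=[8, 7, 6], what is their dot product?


Dot product = sum of element-wise products
A[0]*B[0] = 1*8 = 8
A[1]*B[1] = 0*7 = 0
A[2]*B[2] = 1*6 = 6
Sum = 8 + 0 + 6 = 14

14


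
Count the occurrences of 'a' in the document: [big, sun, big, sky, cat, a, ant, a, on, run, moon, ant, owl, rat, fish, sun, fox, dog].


Document has 18 words
Scanning for 'a':
Found at positions: [5, 7]
Count = 2

2


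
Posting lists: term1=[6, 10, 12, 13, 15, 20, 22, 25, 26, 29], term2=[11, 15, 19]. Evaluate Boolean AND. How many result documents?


Boolean AND: find intersection of posting lists
term1 docs: [6, 10, 12, 13, 15, 20, 22, 25, 26, 29]
term2 docs: [11, 15, 19]
Intersection: [15]
|intersection| = 1

1


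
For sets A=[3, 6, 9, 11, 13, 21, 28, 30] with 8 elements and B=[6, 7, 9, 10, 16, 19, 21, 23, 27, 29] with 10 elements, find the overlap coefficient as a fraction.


A intersect B = [6, 9, 21]
|A intersect B| = 3
min(|A|, |B|) = min(8, 10) = 8
Overlap = 3 / 8 = 3/8

3/8


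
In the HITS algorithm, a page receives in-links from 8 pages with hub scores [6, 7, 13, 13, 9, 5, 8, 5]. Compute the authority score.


Authority = sum of hub scores of in-linkers
In-link 1: hub score = 6
In-link 2: hub score = 7
In-link 3: hub score = 13
In-link 4: hub score = 13
In-link 5: hub score = 9
In-link 6: hub score = 5
In-link 7: hub score = 8
In-link 8: hub score = 5
Authority = 6 + 7 + 13 + 13 + 9 + 5 + 8 + 5 = 66

66


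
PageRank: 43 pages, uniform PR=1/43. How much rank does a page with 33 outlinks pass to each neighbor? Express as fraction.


Initial PR = 1/43 = 1/43
Outlinks = 33
Contribution per link = PR / outlinks
= 1/43 / 33
= 1/1419

1/1419


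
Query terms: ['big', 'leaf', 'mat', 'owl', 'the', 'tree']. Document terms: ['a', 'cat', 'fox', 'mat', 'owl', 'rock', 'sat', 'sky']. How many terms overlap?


Query terms: ['big', 'leaf', 'mat', 'owl', 'the', 'tree']
Document terms: ['a', 'cat', 'fox', 'mat', 'owl', 'rock', 'sat', 'sky']
Common terms: ['mat', 'owl']
Overlap count = 2

2


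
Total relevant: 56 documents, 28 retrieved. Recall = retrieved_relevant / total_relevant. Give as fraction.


Recall = retrieved_relevant / total_relevant
= 28 / 56
= 28 / (28 + 28)
= 1/2

1/2


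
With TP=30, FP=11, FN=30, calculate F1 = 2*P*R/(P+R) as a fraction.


F1 = 2 * P * R / (P + R)
P = TP/(TP+FP) = 30/41 = 30/41
R = TP/(TP+FN) = 30/60 = 1/2
2 * P * R = 2 * 30/41 * 1/2 = 30/41
P + R = 30/41 + 1/2 = 101/82
F1 = 30/41 / 101/82 = 60/101

60/101


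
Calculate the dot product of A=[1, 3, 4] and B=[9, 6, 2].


Dot product = sum of element-wise products
A[0]*B[0] = 1*9 = 9
A[1]*B[1] = 3*6 = 18
A[2]*B[2] = 4*2 = 8
Sum = 9 + 18 + 8 = 35

35


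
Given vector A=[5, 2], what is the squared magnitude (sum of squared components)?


|A|^2 = sum of squared components
A[0]^2 = 5^2 = 25
A[1]^2 = 2^2 = 4
Sum = 25 + 4 = 29

29


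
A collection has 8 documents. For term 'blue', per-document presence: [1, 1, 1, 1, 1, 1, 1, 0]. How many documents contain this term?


Checking each document for 'blue':
Doc 1: present
Doc 2: present
Doc 3: present
Doc 4: present
Doc 5: present
Doc 6: present
Doc 7: present
Doc 8: absent
df = sum of presences = 1 + 1 + 1 + 1 + 1 + 1 + 1 + 0 = 7

7


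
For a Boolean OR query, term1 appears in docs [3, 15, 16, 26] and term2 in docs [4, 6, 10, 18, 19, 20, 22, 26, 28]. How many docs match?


Boolean OR: find union of posting lists
term1 docs: [3, 15, 16, 26]
term2 docs: [4, 6, 10, 18, 19, 20, 22, 26, 28]
Union: [3, 4, 6, 10, 15, 16, 18, 19, 20, 22, 26, 28]
|union| = 12

12


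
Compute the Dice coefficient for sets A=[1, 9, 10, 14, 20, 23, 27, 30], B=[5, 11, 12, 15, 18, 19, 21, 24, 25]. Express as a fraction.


A intersect B = []
|A intersect B| = 0
|A| = 8, |B| = 9
Dice = 2*0 / (8+9)
= 0 / 17 = 0

0


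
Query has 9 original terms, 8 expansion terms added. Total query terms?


Original terms: 9
Expansion terms: 8
Total = 9 + 8 = 17

17


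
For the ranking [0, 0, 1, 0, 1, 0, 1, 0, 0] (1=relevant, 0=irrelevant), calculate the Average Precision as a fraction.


Computing P@k for each relevant position:
Position 1: not relevant
Position 2: not relevant
Position 3: relevant, P@3 = 1/3 = 1/3
Position 4: not relevant
Position 5: relevant, P@5 = 2/5 = 2/5
Position 6: not relevant
Position 7: relevant, P@7 = 3/7 = 3/7
Position 8: not relevant
Position 9: not relevant
Sum of P@k = 1/3 + 2/5 + 3/7 = 122/105
AP = 122/105 / 3 = 122/315

122/315


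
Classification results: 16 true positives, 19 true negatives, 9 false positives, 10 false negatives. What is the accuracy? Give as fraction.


Accuracy = (TP + TN) / (TP + TN + FP + FN)
TP + TN = 16 + 19 = 35
Total = 16 + 19 + 9 + 10 = 54
Accuracy = 35 / 54 = 35/54

35/54


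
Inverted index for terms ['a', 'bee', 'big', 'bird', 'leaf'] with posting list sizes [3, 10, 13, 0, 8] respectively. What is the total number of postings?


Summing posting list sizes:
'a': 3 postings
'bee': 10 postings
'big': 13 postings
'bird': 0 postings
'leaf': 8 postings
Total = 3 + 10 + 13 + 0 + 8 = 34

34


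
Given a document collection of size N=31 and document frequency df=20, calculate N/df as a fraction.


IDF ratio = N / df
= 31 / 20
= 31/20

31/20


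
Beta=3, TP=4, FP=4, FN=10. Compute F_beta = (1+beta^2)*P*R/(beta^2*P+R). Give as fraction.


P = TP/(TP+FP) = 4/8 = 1/2
R = TP/(TP+FN) = 4/14 = 2/7
beta^2 = 3^2 = 9
(1 + beta^2) = 10
Numerator = (1+beta^2)*P*R = 10/7
Denominator = beta^2*P + R = 9/2 + 2/7 = 67/14
F_beta = 20/67

20/67


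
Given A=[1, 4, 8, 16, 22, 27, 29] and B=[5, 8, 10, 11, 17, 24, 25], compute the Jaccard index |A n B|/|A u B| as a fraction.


A intersect B = [8]
|A intersect B| = 1
A union B = [1, 4, 5, 8, 10, 11, 16, 17, 22, 24, 25, 27, 29]
|A union B| = 13
Jaccard = 1/13 = 1/13

1/13


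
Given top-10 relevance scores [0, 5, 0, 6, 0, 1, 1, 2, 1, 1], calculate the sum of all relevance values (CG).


Cumulative Gain = sum of relevance scores
Position 1: rel=0, running sum=0
Position 2: rel=5, running sum=5
Position 3: rel=0, running sum=5
Position 4: rel=6, running sum=11
Position 5: rel=0, running sum=11
Position 6: rel=1, running sum=12
Position 7: rel=1, running sum=13
Position 8: rel=2, running sum=15
Position 9: rel=1, running sum=16
Position 10: rel=1, running sum=17
CG = 17

17


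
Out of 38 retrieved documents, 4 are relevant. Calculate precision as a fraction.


Precision = relevant_retrieved / total_retrieved
= 4 / 38
= 4 / (4 + 34)
= 2/19

2/19


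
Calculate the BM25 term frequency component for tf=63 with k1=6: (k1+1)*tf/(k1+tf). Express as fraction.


BM25 TF component = (k1+1)*tf / (k1+tf)
k1 = 6, tf = 63
Numerator = (6+1)*63 = 441
Denominator = 6 + 63 = 69
= 441/69 = 147/23

147/23


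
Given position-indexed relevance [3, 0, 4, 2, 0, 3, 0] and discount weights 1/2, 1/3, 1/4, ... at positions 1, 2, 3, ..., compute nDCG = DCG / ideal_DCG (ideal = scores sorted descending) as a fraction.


Position discount weights w_i = 1/(i+1) for i=1..7:
Weights = [1/2, 1/3, 1/4, 1/5, 1/6, 1/7, 1/8]
Actual relevance: [3, 0, 4, 2, 0, 3, 0]
DCG = 3/2 + 0/3 + 4/4 + 2/5 + 0/6 + 3/7 + 0/8 = 233/70
Ideal relevance (sorted desc): [4, 3, 3, 2, 0, 0, 0]
Ideal DCG = 4/2 + 3/3 + 3/4 + 2/5 + 0/6 + 0/7 + 0/8 = 83/20
nDCG = DCG / ideal_DCG = 233/70 / 83/20 = 466/581

466/581


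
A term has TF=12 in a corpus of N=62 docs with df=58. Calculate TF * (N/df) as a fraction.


TF * (N/df)
= 12 * (62/58)
= 12 * 31/29
= 372/29

372/29


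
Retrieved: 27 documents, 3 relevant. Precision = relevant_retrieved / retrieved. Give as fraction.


Precision = relevant_retrieved / total_retrieved
= 3 / 27
= 3 / (3 + 24)
= 1/9

1/9


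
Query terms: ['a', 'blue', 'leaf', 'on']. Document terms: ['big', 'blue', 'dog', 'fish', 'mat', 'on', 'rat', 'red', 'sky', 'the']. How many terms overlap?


Query terms: ['a', 'blue', 'leaf', 'on']
Document terms: ['big', 'blue', 'dog', 'fish', 'mat', 'on', 'rat', 'red', 'sky', 'the']
Common terms: ['blue', 'on']
Overlap count = 2

2


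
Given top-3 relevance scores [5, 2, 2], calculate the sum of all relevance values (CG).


Cumulative Gain = sum of relevance scores
Position 1: rel=5, running sum=5
Position 2: rel=2, running sum=7
Position 3: rel=2, running sum=9
CG = 9

9


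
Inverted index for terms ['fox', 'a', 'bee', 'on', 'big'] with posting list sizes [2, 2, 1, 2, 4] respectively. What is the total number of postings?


Summing posting list sizes:
'fox': 2 postings
'a': 2 postings
'bee': 1 postings
'on': 2 postings
'big': 4 postings
Total = 2 + 2 + 1 + 2 + 4 = 11

11


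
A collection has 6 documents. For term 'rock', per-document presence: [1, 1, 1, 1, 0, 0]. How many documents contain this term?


Checking each document for 'rock':
Doc 1: present
Doc 2: present
Doc 3: present
Doc 4: present
Doc 5: absent
Doc 6: absent
df = sum of presences = 1 + 1 + 1 + 1 + 0 + 0 = 4

4


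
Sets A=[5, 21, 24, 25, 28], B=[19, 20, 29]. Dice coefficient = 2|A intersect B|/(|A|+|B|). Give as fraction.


A intersect B = []
|A intersect B| = 0
|A| = 5, |B| = 3
Dice = 2*0 / (5+3)
= 0 / 8 = 0

0


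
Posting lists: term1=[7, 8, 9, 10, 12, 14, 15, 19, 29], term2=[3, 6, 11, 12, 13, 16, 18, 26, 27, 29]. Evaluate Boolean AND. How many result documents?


Boolean AND: find intersection of posting lists
term1 docs: [7, 8, 9, 10, 12, 14, 15, 19, 29]
term2 docs: [3, 6, 11, 12, 13, 16, 18, 26, 27, 29]
Intersection: [12, 29]
|intersection| = 2

2


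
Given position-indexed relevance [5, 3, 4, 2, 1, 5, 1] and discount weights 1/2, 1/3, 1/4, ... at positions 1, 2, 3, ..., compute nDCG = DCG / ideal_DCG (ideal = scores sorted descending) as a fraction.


Position discount weights w_i = 1/(i+1) for i=1..7:
Weights = [1/2, 1/3, 1/4, 1/5, 1/6, 1/7, 1/8]
Actual relevance: [5, 3, 4, 2, 1, 5, 1]
DCG = 5/2 + 3/3 + 4/4 + 2/5 + 1/6 + 5/7 + 1/8 = 4961/840
Ideal relevance (sorted desc): [5, 5, 4, 3, 2, 1, 1]
Ideal DCG = 5/2 + 5/3 + 4/4 + 3/5 + 2/6 + 1/7 + 1/8 = 1783/280
nDCG = DCG / ideal_DCG = 4961/840 / 1783/280 = 4961/5349

4961/5349


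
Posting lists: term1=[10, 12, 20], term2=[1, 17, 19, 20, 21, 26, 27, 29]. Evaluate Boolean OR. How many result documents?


Boolean OR: find union of posting lists
term1 docs: [10, 12, 20]
term2 docs: [1, 17, 19, 20, 21, 26, 27, 29]
Union: [1, 10, 12, 17, 19, 20, 21, 26, 27, 29]
|union| = 10

10


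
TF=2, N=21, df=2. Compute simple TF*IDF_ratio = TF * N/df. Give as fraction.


TF * (N/df)
= 2 * (21/2)
= 2 * 21/2
= 21

21


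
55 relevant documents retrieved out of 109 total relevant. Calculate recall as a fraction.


Recall = retrieved_relevant / total_relevant
= 55 / 109
= 55 / (55 + 54)
= 55/109

55/109


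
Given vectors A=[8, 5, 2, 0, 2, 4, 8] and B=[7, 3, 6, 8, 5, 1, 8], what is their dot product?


Dot product = sum of element-wise products
A[0]*B[0] = 8*7 = 56
A[1]*B[1] = 5*3 = 15
A[2]*B[2] = 2*6 = 12
A[3]*B[3] = 0*8 = 0
A[4]*B[4] = 2*5 = 10
A[5]*B[5] = 4*1 = 4
A[6]*B[6] = 8*8 = 64
Sum = 56 + 15 + 12 + 0 + 10 + 4 + 64 = 161

161


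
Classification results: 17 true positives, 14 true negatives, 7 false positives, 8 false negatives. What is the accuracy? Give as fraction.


Accuracy = (TP + TN) / (TP + TN + FP + FN)
TP + TN = 17 + 14 = 31
Total = 17 + 14 + 7 + 8 = 46
Accuracy = 31 / 46 = 31/46

31/46


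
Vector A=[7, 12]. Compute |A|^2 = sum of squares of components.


|A|^2 = sum of squared components
A[0]^2 = 7^2 = 49
A[1]^2 = 12^2 = 144
Sum = 49 + 144 = 193

193


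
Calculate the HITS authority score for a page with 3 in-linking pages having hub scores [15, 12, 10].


Authority = sum of hub scores of in-linkers
In-link 1: hub score = 15
In-link 2: hub score = 12
In-link 3: hub score = 10
Authority = 15 + 12 + 10 = 37

37


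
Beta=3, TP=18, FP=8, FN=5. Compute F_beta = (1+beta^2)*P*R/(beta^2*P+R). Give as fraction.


P = TP/(TP+FP) = 18/26 = 9/13
R = TP/(TP+FN) = 18/23 = 18/23
beta^2 = 3^2 = 9
(1 + beta^2) = 10
Numerator = (1+beta^2)*P*R = 1620/299
Denominator = beta^2*P + R = 81/13 + 18/23 = 2097/299
F_beta = 180/233

180/233


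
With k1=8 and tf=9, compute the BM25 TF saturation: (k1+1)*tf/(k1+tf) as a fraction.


BM25 TF component = (k1+1)*tf / (k1+tf)
k1 = 8, tf = 9
Numerator = (8+1)*9 = 81
Denominator = 8 + 9 = 17
= 81/17 = 81/17

81/17


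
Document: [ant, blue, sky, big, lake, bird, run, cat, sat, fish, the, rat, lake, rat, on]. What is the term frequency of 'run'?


Document has 15 words
Scanning for 'run':
Found at positions: [6]
Count = 1

1


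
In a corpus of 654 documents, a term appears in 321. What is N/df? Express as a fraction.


IDF ratio = N / df
= 654 / 321
= 218/107

218/107


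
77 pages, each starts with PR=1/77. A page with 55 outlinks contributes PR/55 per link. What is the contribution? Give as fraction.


Initial PR = 1/77 = 1/77
Outlinks = 55
Contribution per link = PR / outlinks
= 1/77 / 55
= 1/4235

1/4235


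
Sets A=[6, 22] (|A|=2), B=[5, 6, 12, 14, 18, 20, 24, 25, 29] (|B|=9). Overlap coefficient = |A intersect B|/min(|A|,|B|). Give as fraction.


A intersect B = [6]
|A intersect B| = 1
min(|A|, |B|) = min(2, 9) = 2
Overlap = 1 / 2 = 1/2

1/2


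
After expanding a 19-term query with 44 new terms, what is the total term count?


Original terms: 19
Expansion terms: 44
Total = 19 + 44 = 63

63


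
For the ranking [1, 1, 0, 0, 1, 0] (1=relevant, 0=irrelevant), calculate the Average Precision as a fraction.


Computing P@k for each relevant position:
Position 1: relevant, P@1 = 1/1 = 1
Position 2: relevant, P@2 = 2/2 = 1
Position 3: not relevant
Position 4: not relevant
Position 5: relevant, P@5 = 3/5 = 3/5
Position 6: not relevant
Sum of P@k = 1 + 1 + 3/5 = 13/5
AP = 13/5 / 3 = 13/15

13/15


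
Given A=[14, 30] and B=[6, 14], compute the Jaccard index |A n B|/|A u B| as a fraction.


A intersect B = [14]
|A intersect B| = 1
A union B = [6, 14, 30]
|A union B| = 3
Jaccard = 1/3 = 1/3

1/3


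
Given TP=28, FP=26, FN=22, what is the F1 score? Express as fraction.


F1 = 2 * P * R / (P + R)
P = TP/(TP+FP) = 28/54 = 14/27
R = TP/(TP+FN) = 28/50 = 14/25
2 * P * R = 2 * 14/27 * 14/25 = 392/675
P + R = 14/27 + 14/25 = 728/675
F1 = 392/675 / 728/675 = 7/13

7/13


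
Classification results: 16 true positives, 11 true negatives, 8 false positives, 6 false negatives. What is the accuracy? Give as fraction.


Accuracy = (TP + TN) / (TP + TN + FP + FN)
TP + TN = 16 + 11 = 27
Total = 16 + 11 + 8 + 6 = 41
Accuracy = 27 / 41 = 27/41

27/41


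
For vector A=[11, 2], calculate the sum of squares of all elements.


|A|^2 = sum of squared components
A[0]^2 = 11^2 = 121
A[1]^2 = 2^2 = 4
Sum = 121 + 4 = 125

125


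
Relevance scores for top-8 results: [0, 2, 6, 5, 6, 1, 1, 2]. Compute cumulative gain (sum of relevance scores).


Cumulative Gain = sum of relevance scores
Position 1: rel=0, running sum=0
Position 2: rel=2, running sum=2
Position 3: rel=6, running sum=8
Position 4: rel=5, running sum=13
Position 5: rel=6, running sum=19
Position 6: rel=1, running sum=20
Position 7: rel=1, running sum=21
Position 8: rel=2, running sum=23
CG = 23

23


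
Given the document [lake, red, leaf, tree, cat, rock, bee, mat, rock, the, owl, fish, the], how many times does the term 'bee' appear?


Document has 13 words
Scanning for 'bee':
Found at positions: [6]
Count = 1

1


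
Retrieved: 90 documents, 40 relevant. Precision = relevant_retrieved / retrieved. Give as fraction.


Precision = relevant_retrieved / total_retrieved
= 40 / 90
= 40 / (40 + 50)
= 4/9

4/9


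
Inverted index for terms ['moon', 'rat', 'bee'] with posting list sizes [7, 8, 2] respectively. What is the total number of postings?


Summing posting list sizes:
'moon': 7 postings
'rat': 8 postings
'bee': 2 postings
Total = 7 + 8 + 2 = 17

17


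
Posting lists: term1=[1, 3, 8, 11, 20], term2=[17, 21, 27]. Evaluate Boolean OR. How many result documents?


Boolean OR: find union of posting lists
term1 docs: [1, 3, 8, 11, 20]
term2 docs: [17, 21, 27]
Union: [1, 3, 8, 11, 17, 20, 21, 27]
|union| = 8

8


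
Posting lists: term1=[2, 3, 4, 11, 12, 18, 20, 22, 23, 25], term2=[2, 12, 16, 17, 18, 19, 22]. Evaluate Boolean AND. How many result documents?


Boolean AND: find intersection of posting lists
term1 docs: [2, 3, 4, 11, 12, 18, 20, 22, 23, 25]
term2 docs: [2, 12, 16, 17, 18, 19, 22]
Intersection: [2, 12, 18, 22]
|intersection| = 4

4


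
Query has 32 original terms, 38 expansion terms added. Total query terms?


Original terms: 32
Expansion terms: 38
Total = 32 + 38 = 70

70


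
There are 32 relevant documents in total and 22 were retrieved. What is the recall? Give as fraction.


Recall = retrieved_relevant / total_relevant
= 22 / 32
= 22 / (22 + 10)
= 11/16

11/16


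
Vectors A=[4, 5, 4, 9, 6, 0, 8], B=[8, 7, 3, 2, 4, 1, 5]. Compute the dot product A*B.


Dot product = sum of element-wise products
A[0]*B[0] = 4*8 = 32
A[1]*B[1] = 5*7 = 35
A[2]*B[2] = 4*3 = 12
A[3]*B[3] = 9*2 = 18
A[4]*B[4] = 6*4 = 24
A[5]*B[5] = 0*1 = 0
A[6]*B[6] = 8*5 = 40
Sum = 32 + 35 + 12 + 18 + 24 + 0 + 40 = 161

161


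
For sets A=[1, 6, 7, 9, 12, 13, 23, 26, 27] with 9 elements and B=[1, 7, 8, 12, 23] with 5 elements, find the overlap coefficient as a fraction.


A intersect B = [1, 7, 12, 23]
|A intersect B| = 4
min(|A|, |B|) = min(9, 5) = 5
Overlap = 4 / 5 = 4/5

4/5


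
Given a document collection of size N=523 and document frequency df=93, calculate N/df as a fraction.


IDF ratio = N / df
= 523 / 93
= 523/93

523/93


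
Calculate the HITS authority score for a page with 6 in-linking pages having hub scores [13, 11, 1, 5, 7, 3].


Authority = sum of hub scores of in-linkers
In-link 1: hub score = 13
In-link 2: hub score = 11
In-link 3: hub score = 1
In-link 4: hub score = 5
In-link 5: hub score = 7
In-link 6: hub score = 3
Authority = 13 + 11 + 1 + 5 + 7 + 3 = 40

40


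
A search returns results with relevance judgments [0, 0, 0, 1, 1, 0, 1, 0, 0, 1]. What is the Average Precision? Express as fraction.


Computing P@k for each relevant position:
Position 1: not relevant
Position 2: not relevant
Position 3: not relevant
Position 4: relevant, P@4 = 1/4 = 1/4
Position 5: relevant, P@5 = 2/5 = 2/5
Position 6: not relevant
Position 7: relevant, P@7 = 3/7 = 3/7
Position 8: not relevant
Position 9: not relevant
Position 10: relevant, P@10 = 4/10 = 2/5
Sum of P@k = 1/4 + 2/5 + 3/7 + 2/5 = 207/140
AP = 207/140 / 4 = 207/560

207/560


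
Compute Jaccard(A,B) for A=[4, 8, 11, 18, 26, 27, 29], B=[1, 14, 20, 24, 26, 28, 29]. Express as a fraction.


A intersect B = [26, 29]
|A intersect B| = 2
A union B = [1, 4, 8, 11, 14, 18, 20, 24, 26, 27, 28, 29]
|A union B| = 12
Jaccard = 2/12 = 1/6

1/6


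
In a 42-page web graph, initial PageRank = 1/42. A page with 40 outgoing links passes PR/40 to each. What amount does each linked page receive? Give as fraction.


Initial PR = 1/42 = 1/42
Outlinks = 40
Contribution per link = PR / outlinks
= 1/42 / 40
= 1/1680

1/1680


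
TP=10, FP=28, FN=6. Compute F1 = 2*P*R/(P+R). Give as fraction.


F1 = 2 * P * R / (P + R)
P = TP/(TP+FP) = 10/38 = 5/19
R = TP/(TP+FN) = 10/16 = 5/8
2 * P * R = 2 * 5/19 * 5/8 = 25/76
P + R = 5/19 + 5/8 = 135/152
F1 = 25/76 / 135/152 = 10/27

10/27


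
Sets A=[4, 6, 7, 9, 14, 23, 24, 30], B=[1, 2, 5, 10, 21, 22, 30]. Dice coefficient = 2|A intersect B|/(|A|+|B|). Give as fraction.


A intersect B = [30]
|A intersect B| = 1
|A| = 8, |B| = 7
Dice = 2*1 / (8+7)
= 2 / 15 = 2/15

2/15


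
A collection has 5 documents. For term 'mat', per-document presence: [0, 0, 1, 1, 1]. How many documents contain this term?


Checking each document for 'mat':
Doc 1: absent
Doc 2: absent
Doc 3: present
Doc 4: present
Doc 5: present
df = sum of presences = 0 + 0 + 1 + 1 + 1 = 3

3


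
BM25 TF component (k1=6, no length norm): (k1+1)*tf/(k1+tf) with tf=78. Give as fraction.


BM25 TF component = (k1+1)*tf / (k1+tf)
k1 = 6, tf = 78
Numerator = (6+1)*78 = 546
Denominator = 6 + 78 = 84
= 546/84 = 13/2

13/2


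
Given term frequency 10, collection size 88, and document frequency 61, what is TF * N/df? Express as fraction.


TF * (N/df)
= 10 * (88/61)
= 10 * 88/61
= 880/61

880/61


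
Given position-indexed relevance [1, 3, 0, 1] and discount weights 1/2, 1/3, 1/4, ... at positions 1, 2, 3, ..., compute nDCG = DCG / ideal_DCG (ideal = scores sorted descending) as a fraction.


Position discount weights w_i = 1/(i+1) for i=1..4:
Weights = [1/2, 1/3, 1/4, 1/5]
Actual relevance: [1, 3, 0, 1]
DCG = 1/2 + 3/3 + 0/4 + 1/5 = 17/10
Ideal relevance (sorted desc): [3, 1, 1, 0]
Ideal DCG = 3/2 + 1/3 + 1/4 + 0/5 = 25/12
nDCG = DCG / ideal_DCG = 17/10 / 25/12 = 102/125

102/125


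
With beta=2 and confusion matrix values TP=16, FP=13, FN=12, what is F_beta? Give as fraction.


P = TP/(TP+FP) = 16/29 = 16/29
R = TP/(TP+FN) = 16/28 = 4/7
beta^2 = 2^2 = 4
(1 + beta^2) = 5
Numerator = (1+beta^2)*P*R = 320/203
Denominator = beta^2*P + R = 64/29 + 4/7 = 564/203
F_beta = 80/141

80/141


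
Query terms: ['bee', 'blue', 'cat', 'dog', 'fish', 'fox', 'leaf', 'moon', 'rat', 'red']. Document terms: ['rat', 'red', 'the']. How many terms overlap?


Query terms: ['bee', 'blue', 'cat', 'dog', 'fish', 'fox', 'leaf', 'moon', 'rat', 'red']
Document terms: ['rat', 'red', 'the']
Common terms: ['rat', 'red']
Overlap count = 2

2


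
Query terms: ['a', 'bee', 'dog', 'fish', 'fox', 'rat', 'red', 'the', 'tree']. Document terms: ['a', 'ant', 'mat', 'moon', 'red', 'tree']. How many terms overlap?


Query terms: ['a', 'bee', 'dog', 'fish', 'fox', 'rat', 'red', 'the', 'tree']
Document terms: ['a', 'ant', 'mat', 'moon', 'red', 'tree']
Common terms: ['a', 'red', 'tree']
Overlap count = 3

3


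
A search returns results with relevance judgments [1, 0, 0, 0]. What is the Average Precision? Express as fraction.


Computing P@k for each relevant position:
Position 1: relevant, P@1 = 1/1 = 1
Position 2: not relevant
Position 3: not relevant
Position 4: not relevant
Sum of P@k = 1 = 1
AP = 1 / 1 = 1

1


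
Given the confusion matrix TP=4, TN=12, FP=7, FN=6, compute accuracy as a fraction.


Accuracy = (TP + TN) / (TP + TN + FP + FN)
TP + TN = 4 + 12 = 16
Total = 4 + 12 + 7 + 6 = 29
Accuracy = 16 / 29 = 16/29

16/29


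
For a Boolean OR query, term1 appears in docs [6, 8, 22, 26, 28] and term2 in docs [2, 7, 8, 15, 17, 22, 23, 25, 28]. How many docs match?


Boolean OR: find union of posting lists
term1 docs: [6, 8, 22, 26, 28]
term2 docs: [2, 7, 8, 15, 17, 22, 23, 25, 28]
Union: [2, 6, 7, 8, 15, 17, 22, 23, 25, 26, 28]
|union| = 11

11


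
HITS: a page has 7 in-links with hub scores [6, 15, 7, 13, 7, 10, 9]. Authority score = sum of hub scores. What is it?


Authority = sum of hub scores of in-linkers
In-link 1: hub score = 6
In-link 2: hub score = 15
In-link 3: hub score = 7
In-link 4: hub score = 13
In-link 5: hub score = 7
In-link 6: hub score = 10
In-link 7: hub score = 9
Authority = 6 + 15 + 7 + 13 + 7 + 10 + 9 = 67

67


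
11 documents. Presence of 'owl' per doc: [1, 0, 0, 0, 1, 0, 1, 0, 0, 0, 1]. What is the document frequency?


Checking each document for 'owl':
Doc 1: present
Doc 2: absent
Doc 3: absent
Doc 4: absent
Doc 5: present
Doc 6: absent
Doc 7: present
Doc 8: absent
Doc 9: absent
Doc 10: absent
Doc 11: present
df = sum of presences = 1 + 0 + 0 + 0 + 1 + 0 + 1 + 0 + 0 + 0 + 1 = 4

4


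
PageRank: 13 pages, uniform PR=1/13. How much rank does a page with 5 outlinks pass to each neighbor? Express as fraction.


Initial PR = 1/13 = 1/13
Outlinks = 5
Contribution per link = PR / outlinks
= 1/13 / 5
= 1/65

1/65


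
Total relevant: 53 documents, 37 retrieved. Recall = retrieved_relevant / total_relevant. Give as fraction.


Recall = retrieved_relevant / total_relevant
= 37 / 53
= 37 / (37 + 16)
= 37/53

37/53


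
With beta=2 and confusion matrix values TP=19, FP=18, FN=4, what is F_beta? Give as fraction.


P = TP/(TP+FP) = 19/37 = 19/37
R = TP/(TP+FN) = 19/23 = 19/23
beta^2 = 2^2 = 4
(1 + beta^2) = 5
Numerator = (1+beta^2)*P*R = 1805/851
Denominator = beta^2*P + R = 76/37 + 19/23 = 2451/851
F_beta = 95/129

95/129


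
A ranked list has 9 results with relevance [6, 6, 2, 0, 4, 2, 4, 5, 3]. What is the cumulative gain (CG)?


Cumulative Gain = sum of relevance scores
Position 1: rel=6, running sum=6
Position 2: rel=6, running sum=12
Position 3: rel=2, running sum=14
Position 4: rel=0, running sum=14
Position 5: rel=4, running sum=18
Position 6: rel=2, running sum=20
Position 7: rel=4, running sum=24
Position 8: rel=5, running sum=29
Position 9: rel=3, running sum=32
CG = 32

32


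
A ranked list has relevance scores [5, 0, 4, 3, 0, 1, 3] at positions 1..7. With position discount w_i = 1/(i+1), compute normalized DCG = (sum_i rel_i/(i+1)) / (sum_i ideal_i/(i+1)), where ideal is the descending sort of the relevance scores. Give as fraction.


Position discount weights w_i = 1/(i+1) for i=1..7:
Weights = [1/2, 1/3, 1/4, 1/5, 1/6, 1/7, 1/8]
Actual relevance: [5, 0, 4, 3, 0, 1, 3]
DCG = 5/2 + 0/3 + 4/4 + 3/5 + 0/6 + 1/7 + 3/8 = 1293/280
Ideal relevance (sorted desc): [5, 4, 3, 3, 1, 0, 0]
Ideal DCG = 5/2 + 4/3 + 3/4 + 3/5 + 1/6 + 0/7 + 0/8 = 107/20
nDCG = DCG / ideal_DCG = 1293/280 / 107/20 = 1293/1498

1293/1498


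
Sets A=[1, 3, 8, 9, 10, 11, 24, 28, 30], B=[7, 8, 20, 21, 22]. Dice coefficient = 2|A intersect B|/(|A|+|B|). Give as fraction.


A intersect B = [8]
|A intersect B| = 1
|A| = 9, |B| = 5
Dice = 2*1 / (9+5)
= 2 / 14 = 1/7

1/7


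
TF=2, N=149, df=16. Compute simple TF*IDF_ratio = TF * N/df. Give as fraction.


TF * (N/df)
= 2 * (149/16)
= 2 * 149/16
= 149/8

149/8


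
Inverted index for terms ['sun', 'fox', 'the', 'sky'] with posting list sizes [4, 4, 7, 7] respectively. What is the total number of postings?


Summing posting list sizes:
'sun': 4 postings
'fox': 4 postings
'the': 7 postings
'sky': 7 postings
Total = 4 + 4 + 7 + 7 = 22

22


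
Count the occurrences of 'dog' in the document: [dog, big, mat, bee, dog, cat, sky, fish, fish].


Document has 9 words
Scanning for 'dog':
Found at positions: [0, 4]
Count = 2

2


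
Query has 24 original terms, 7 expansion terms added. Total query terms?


Original terms: 24
Expansion terms: 7
Total = 24 + 7 = 31

31
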